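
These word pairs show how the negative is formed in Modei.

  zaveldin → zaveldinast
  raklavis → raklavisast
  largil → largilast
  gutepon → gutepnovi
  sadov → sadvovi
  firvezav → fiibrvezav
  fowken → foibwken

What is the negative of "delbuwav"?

deiblbuwav

zaveldin and gutepon both end in -n yet inflect differently (zaveldinast, gutepnovi), so the final letter is not what conditions the rule; the last vowel is.
"delbuwav" has last vowel 'a'. The one such stem in the data (firvezav → fiibrvezav) inserts -ib- after the first vowel (as does fowken), so the same rule applies.
The other patterns: stems whose last vowel is 'i' add -ast; stems whose last vowel is 'o' delete the last vowel and add -ovi.
So delbuwav → deiblbuwav.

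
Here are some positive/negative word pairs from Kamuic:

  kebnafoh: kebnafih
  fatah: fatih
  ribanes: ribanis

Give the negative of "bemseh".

Every pair shown (kebnafoh → kebnafih, fatah → fatih, ribanes → ribanis) follows the same rule: change the last vowel to 'i'.
So bemseh → bemsih.

bemsih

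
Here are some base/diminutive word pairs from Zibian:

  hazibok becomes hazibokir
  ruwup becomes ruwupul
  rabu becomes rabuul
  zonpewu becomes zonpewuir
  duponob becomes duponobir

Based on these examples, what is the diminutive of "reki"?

rekiul

rabu and zonpewu both end in -u yet inflect differently (rabuul, zonpewuir), so the final letter is not what conditions the rule; the first letter is.
"reki" begins with r-. The stems beginning with r- (rabu → rabuul, ruwup → ruwupul) add -ul.
The other pattern: stems beginning with d-, h- or z- add -ir.
So reki → rekiul.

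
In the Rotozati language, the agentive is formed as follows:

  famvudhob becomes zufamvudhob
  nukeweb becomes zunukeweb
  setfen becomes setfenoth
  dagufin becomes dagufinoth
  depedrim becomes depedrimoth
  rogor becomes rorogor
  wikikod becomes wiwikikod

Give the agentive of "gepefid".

nukeweb and setfen both have last vowel 'e' yet inflect differently (zunukeweb, setfenoth), so the last vowel is not what conditions the rule; the final letter is.
"gepefid" ends in -d. The one such stem in the data (wikikod → wiwikikod) repeats the first consonant+vowel as a prefix (as does rogor), so the same rule applies.
The other patterns: stems ending in -b add the prefix zu-; stems ending in -m or -n add -oth.
So gepefid → gegepefid.

gegepefid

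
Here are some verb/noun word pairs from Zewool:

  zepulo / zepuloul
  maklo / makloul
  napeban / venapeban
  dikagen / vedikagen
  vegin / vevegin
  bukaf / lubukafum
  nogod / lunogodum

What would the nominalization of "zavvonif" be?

napeban and bukaf both have last vowel 'a' yet inflect differently (venapeban, lubukafum), so the last vowel is not what conditions the rule; the final letter is.
"zavvonif" ends in -f. The one such stem in the data (bukaf → lubukafum) adds lu- … -um around the stem, so the same rule applies.
The other patterns: stems ending in -o add -ul; stems ending in -n add the prefix ve-.
So zavvonif → luzavvonifum.

luzavvonifum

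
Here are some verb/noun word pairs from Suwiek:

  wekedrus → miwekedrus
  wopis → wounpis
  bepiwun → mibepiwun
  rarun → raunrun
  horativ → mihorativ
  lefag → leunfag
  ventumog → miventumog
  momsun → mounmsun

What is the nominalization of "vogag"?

"vogag" has 2 vowels. The stems with 2 vowels (momsun → mounmsun, rarun → raunrun, lefag → leunfag) insert -un- after the first vowel.
The other pattern: stems with 3 vowels add the prefix mi-.
So vogag → voungag.

voungag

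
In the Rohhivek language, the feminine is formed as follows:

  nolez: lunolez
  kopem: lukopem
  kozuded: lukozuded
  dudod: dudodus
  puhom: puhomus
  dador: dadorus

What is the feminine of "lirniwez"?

kozuded and dudod both end in -d yet inflect differently (lukozuded, dudodus), so the final letter is not what conditions the rule; the last vowel is.
"lirniwez" has last vowel 'e'. The stems whose last vowel is 'e' (nolez → lunolez, kopem → lukopem, kozuded → lukozuded) add the prefix lu-.
So lirniwez → lulirniwez.

lulirniwez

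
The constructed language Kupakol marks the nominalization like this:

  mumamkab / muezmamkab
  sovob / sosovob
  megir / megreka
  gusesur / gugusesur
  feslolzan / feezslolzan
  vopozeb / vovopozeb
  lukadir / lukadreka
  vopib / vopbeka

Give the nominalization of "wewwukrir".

"wewwukrir" has last vowel 'i'. The stems whose last vowel is 'i' (megir → megreka, lukadir → lukadreka, vopib → vopbeka) delete the last vowel and add -eka.
The other patterns: stems whose last vowel is 'a' insert -ez- after the first vowel; stems whose last vowel is 'e', 'o' or 'u' repeat the first consonant+vowel as a prefix.
So wewwukrir → wewwukrreka.

wewwukrreka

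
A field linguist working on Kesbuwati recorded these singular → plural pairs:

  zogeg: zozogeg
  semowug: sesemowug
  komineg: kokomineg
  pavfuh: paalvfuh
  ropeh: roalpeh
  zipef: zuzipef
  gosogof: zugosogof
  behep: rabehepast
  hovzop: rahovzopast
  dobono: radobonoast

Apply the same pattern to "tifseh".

tialfseh

semowug and pavfuh both have last vowel 'u' yet inflect differently (sesemowug, paalvfuh), so the last vowel is not what conditions the rule; the final letter is.
"tifseh" ends in -h. The stems ending in -h (pavfuh → paalvfuh, ropeh → roalpeh) insert -al- after the first vowel.
The other patterns: stems ending in -g repeat the first consonant+vowel as a prefix; stems ending in -f add the prefix zu-; stems ending in -o or -p add ra- … -ast around the stem.
So tifseh → tialfseh.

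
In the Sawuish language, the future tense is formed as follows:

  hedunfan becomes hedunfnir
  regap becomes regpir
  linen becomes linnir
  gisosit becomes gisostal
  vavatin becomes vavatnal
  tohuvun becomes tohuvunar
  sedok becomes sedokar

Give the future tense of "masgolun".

hedunfan and vavatin both end in -n yet inflect differently (hedunfnir, vavatnal), so the final letter is not what conditions the rule; the last vowel is.
"masgolun" has last vowel 'u'. The one such stem in the data (tohuvun → tohuvunar) adds -ar, so the same rule applies.
The other patterns: stems whose last vowel is 'a' or 'e' delete the last vowel and add -ir; stems whose last vowel is 'i' delete the last vowel and add -al.
So masgolun → masgolunar.

masgolunar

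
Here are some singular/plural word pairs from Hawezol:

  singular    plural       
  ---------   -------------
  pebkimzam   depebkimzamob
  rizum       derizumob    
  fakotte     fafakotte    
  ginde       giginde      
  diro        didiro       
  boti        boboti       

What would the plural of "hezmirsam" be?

"hezmirsam" ends in a consonant. The stems ending in a consonant (pebkimzam → depebkimzamob, rizum → derizumob) add de- … -ob around the stem.
So hezmirsam → dehezmirsamob.

dehezmirsamob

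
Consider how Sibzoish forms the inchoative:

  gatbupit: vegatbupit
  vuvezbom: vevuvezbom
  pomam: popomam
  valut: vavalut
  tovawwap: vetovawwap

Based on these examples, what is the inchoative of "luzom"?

luluzom

"luzom" has 2 vowels. The stems with 2 vowels (pomam → popomam, valut → vavalut) repeat the first consonant+vowel as a prefix.
So luzom → luluzom.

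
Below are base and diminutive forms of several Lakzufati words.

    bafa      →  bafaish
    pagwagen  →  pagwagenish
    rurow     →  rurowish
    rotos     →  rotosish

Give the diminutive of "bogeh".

bogehish

Every pair shown (bafa → bafaish, pagwagen → pagwagenish, rurow → rurowish, …) follows the same rule: add -ish.
So bogeh → bogehish.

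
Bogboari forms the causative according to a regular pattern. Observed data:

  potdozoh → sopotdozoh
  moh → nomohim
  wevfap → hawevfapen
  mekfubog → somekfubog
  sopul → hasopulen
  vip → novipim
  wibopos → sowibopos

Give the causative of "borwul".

"borwul" has 2 vowels. The stems with 2 vowels (sopul → hasopulen, wevfap → hawevfapen) add ha- … -en around the stem.
The other patterns: stems with 1 vowel add no- … -im around the stem; stems with 3 vowels add the prefix so-.
So borwul → haborwulen.

haborwulen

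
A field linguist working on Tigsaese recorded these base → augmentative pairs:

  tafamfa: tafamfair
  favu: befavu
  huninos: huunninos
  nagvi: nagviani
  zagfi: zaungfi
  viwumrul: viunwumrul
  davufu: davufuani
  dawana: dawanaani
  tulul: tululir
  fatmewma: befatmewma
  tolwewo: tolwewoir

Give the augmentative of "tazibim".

tazibimir

tafamfa and dawana both end in -a yet inflect differently (tafamfair, dawanaani), so the final letter is not what conditions the rule; the first letter is.
"tazibim" begins with t-. The stems beginning with t- (tafamfa → tafamfair, tolwewo → tolwewoir, tulul → tululir) add -ir.
So tazibim → tazibimir.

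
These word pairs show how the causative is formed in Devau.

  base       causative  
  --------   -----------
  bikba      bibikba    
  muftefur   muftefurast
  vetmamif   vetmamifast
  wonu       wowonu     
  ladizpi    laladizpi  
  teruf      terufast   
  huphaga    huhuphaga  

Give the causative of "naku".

teruf and wonu both have last vowel 'u' yet inflect differently (terufast, wowonu), so the last vowel is not what conditions the rule; whether the stem ends in a vowel or a consonant is.
"naku" ends in a vowel. The stems ending in a vowel (wonu → wowonu, ladizpi → laladizpi, bikba → bibikba) repeat the first consonant+vowel as a prefix.
So naku → nanaku.

nanaku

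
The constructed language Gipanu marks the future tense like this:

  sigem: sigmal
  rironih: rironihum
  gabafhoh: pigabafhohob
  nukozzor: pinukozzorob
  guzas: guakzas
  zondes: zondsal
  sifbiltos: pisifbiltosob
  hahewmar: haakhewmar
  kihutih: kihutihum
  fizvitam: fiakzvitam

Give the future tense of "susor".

guzas and sifbiltos both end in -s yet inflect differently (guakzas, pisifbiltosob), so the final letter is not what conditions the rule; the last vowel is.
"susor" has last vowel 'o'. The stems whose last vowel is 'o' (sifbiltos → pisifbiltosob, nukozzor → pinukozzorob, gabafhoh → pigabafhohob) add pi- … -ob around the stem.
So susor → pisusorob.

pisusorob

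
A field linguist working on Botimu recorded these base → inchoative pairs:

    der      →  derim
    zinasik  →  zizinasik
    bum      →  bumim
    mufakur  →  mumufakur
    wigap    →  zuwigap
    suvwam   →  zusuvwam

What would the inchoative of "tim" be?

timim

bum and suvwam both end in -m yet inflect differently (bumim, zusuvwam), so the final letter is not what conditions the rule; the number of vowels is.
"tim" has 1 vowel. The stems with 1 vowel (bum → bumim, der → derim) add -im.
The other patterns: stems with 2 vowels add the prefix zu-; stems with 3 vowels repeat the first consonant+vowel as a prefix.
So tim → timim.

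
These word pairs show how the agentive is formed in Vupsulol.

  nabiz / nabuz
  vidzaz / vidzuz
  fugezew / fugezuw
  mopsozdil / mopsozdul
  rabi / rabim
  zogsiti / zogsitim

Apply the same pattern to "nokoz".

"nokoz" ends in a consonant. The stems ending in a consonant (fugezew → fugezuw, mopsozdil → mopsozdul, vidzaz → vidzuz) change the last vowel to 'u'.
So nokoz → nokuz.

nokuz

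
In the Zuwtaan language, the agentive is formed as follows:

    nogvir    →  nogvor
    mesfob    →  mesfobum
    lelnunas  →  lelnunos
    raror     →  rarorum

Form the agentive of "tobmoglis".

raror and nogvir both end in -r yet inflect differently (rarorum, nogvor), so the final letter is not what conditions the rule; the last vowel is.
"tobmoglis" has last vowel 'i'. The one such stem in the data (nogvir → nogvor) changes the last vowel to 'o' (as does lelnunas), so the same rule applies.
The other pattern: stems whose last vowel is 'o' add -um.
So tobmoglis → tobmoglos.

tobmoglos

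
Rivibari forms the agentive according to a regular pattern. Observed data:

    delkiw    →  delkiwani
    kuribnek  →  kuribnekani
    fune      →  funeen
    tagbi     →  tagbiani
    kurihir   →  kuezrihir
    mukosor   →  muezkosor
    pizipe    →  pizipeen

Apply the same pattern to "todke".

todkeen

kurihir and delkiw both have last vowel 'i' yet inflect differently (kuezrihir, delkiwani), so the last vowel is not what conditions the rule; the final letter is.
"todke" ends in -e. The stems ending in -e (pizipe → pizipeen, fune → funeen) add -en.
The other patterns: stems ending in -r insert -ez- after the first vowel; stems ending in -i, -k or -w add -ani.
So todke → todkeen.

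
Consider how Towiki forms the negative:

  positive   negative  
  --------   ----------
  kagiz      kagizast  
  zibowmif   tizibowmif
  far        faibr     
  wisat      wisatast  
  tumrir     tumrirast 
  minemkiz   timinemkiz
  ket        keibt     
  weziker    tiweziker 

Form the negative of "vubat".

"vubat" has 2 vowels. The stems with 2 vowels (kagiz → kagizast, wisat → wisatast, tumrir → tumrirast) add -ast.
So vubat → vubatast.

vubatast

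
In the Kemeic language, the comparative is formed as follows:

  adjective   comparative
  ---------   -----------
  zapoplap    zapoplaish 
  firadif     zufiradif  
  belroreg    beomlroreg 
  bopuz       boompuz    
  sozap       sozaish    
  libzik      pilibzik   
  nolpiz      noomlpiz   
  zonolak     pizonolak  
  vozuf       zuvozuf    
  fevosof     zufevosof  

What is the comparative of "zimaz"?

ziommaz

firadif and libzik both have last vowel 'i' yet inflect differently (zufiradif, pilibzik), so the last vowel is not what conditions the rule; the final letter is.
"zimaz" ends in -z. The stems ending in -z (bopuz → boompuz, nolpiz → noomlpiz) insert -om- after the first vowel.
The other patterns: stems ending in -p drop the final letter and add -ish; stems ending in -f add the prefix zu-; stems ending in -k add the prefix pi-.
So zimaz → ziommaz.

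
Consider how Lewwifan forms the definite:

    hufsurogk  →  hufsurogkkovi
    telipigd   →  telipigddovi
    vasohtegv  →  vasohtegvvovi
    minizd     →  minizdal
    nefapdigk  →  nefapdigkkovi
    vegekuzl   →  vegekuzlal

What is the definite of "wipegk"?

telipigd and minizd both end in -d yet inflect differently (telipigddovi, minizdal), so the final letter is not what conditions the rule; the second-to-last letter is.
"wipegk" has second-to-last letter 'g'. The stems whose second-to-last letter is 'g' (hufsurogk → hufsurogkkovi, nefapdigk → nefapdigkkovi, vasohtegv → vasohtegvvovi) double the final consonant and add -ovi.
So wipegk → wipegkkovi.

wipegkkovi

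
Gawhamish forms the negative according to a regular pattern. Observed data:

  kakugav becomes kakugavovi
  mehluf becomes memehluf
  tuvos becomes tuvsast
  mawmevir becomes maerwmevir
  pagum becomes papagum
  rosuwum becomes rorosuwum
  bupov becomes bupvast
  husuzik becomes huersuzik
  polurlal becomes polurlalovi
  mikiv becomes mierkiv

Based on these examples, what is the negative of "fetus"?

"fetus" has last vowel 'u'. The stems whose last vowel is 'u' (pagum → papagum, rosuwum → rorosuwum, mehluf → memehluf) repeat the first consonant+vowel as a prefix.
So fetus → fefetus.

fefetus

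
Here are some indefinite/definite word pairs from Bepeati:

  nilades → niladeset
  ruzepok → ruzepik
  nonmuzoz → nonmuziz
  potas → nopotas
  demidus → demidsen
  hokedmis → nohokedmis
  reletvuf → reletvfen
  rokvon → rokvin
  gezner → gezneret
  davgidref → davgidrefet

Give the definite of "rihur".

rihren

nilades and demidus both end in -s yet inflect differently (niladeset, demidsen), so the final letter is not what conditions the rule; the last vowel is.
"rihur" has last vowel 'u'. The stems whose last vowel is 'u' (demidus → demidsen, reletvuf → reletvfen) delete the last vowel and add -en.
So rihur → rihren.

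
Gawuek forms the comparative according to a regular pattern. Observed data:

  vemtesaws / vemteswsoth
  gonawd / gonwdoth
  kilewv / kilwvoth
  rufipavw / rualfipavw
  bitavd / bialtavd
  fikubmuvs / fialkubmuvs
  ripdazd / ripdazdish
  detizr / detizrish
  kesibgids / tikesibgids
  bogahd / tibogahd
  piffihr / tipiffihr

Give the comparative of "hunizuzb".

hunizuzbish

gonawd and bitavd both end in -d yet inflect differently (gonwdoth, bialtavd), so the final letter is not what conditions the rule; the second-to-last letter is.
"hunizuzb" has second-to-last letter 'z'. The stems whose second-to-last letter is 'z' (ripdazd → ripdazdish, detizr → detizrish) add -ish.
So hunizuzb → hunizuzbish.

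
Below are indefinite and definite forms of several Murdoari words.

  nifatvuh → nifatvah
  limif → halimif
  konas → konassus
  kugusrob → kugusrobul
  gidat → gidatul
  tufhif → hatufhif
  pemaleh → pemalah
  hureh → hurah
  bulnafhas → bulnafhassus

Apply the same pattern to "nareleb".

narelebul

bulnafhas and gidat both have last vowel 'a' yet inflect differently (bulnafhassus, gidatul), so the last vowel is not what conditions the rule; the final letter is.
"nareleb" ends in -b. The one such stem in the data (kugusrob → kugusrobul) adds -ul, so the same rule applies.
So nareleb → narelebul.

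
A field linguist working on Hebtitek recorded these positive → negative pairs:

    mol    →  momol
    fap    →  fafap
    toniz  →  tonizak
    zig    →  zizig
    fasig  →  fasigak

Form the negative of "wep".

wewep

fasig and zig both end in -g yet inflect differently (fasigak, zizig), so the final letter is not what conditions the rule; the number of vowels is.
"wep" has 1 vowel. The stems with 1 vowel (fap → fafap, mol → momol, zig → zizig) repeat the first consonant+vowel as a prefix.
So wep → wewep.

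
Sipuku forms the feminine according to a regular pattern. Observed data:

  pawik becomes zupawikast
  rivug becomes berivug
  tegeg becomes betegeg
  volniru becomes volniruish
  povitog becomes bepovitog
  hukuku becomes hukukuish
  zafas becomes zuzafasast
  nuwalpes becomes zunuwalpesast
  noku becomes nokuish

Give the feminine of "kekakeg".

bekekakeg

rivug and volniru both have last vowel 'u' yet inflect differently (berivug, volniruish), so the last vowel is not what conditions the rule; the final letter is.
"kekakeg" ends in -g. The stems ending in -g (povitog → bepovitog, rivug → berivug, tegeg → betegeg) add the prefix be-.
So kekakeg → bekekakeg.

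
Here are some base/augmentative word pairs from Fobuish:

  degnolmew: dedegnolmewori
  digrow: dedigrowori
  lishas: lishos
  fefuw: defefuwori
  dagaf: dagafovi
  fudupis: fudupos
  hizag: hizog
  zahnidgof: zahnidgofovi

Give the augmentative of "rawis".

rawos

zahnidgof and digrow both have last vowel 'o' yet inflect differently (zahnidgofovi, dedigrowori), so the last vowel is not what conditions the rule; the final letter is.
"rawis" ends in -s. The stems ending in -s (lishas → lishos, fudupis → fudupos) change the last vowel to 'o'.
The other patterns: stems ending in -f add -ovi; stems ending in -w add de- … -ori around the stem.
So rawis → rawos.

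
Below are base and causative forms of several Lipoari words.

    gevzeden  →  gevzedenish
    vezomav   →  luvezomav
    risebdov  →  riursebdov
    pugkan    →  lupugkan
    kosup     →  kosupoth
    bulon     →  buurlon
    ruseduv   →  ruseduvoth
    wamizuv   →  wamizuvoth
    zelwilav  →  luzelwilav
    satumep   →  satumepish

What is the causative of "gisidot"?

gevzeden and pugkan both end in -n yet inflect differently (gevzedenish, lupugkan), so the final letter is not what conditions the rule; the last vowel is.
"gisidot" has last vowel 'o'. The stems whose last vowel is 'o' (risebdov → riursebdov, bulon → buurlon) insert -ur- after the first vowel.
So gisidot → giursidot.

giursidot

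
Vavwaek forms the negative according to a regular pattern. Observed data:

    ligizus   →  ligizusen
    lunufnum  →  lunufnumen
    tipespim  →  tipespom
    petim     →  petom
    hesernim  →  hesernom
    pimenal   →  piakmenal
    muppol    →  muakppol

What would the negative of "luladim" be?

lunufnum and tipespim both end in -m yet inflect differently (lunufnumen, tipespom), so the final letter is not what conditions the rule; the last vowel is.
"luladim" has last vowel 'i'. The stems whose last vowel is 'i' (tipespim → tipespom, petim → petom, hesernim → hesernom) change the last vowel to 'o'.
So luladim → luladom.

luladom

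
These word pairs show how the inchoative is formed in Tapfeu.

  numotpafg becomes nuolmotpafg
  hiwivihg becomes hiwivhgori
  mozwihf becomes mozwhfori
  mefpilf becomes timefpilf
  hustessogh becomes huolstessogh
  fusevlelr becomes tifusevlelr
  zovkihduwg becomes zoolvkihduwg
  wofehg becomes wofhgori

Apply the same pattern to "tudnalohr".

tudnalhrori

mozwihf and mefpilf both end in -f yet inflect differently (mozwhfori, timefpilf), so the final letter is not what conditions the rule; the second-to-last letter is.
"tudnalohr" has second-to-last letter 'h'. The stems whose second-to-last letter is 'h' (hiwivihg → hiwivhgori, wofehg → wofhgori, mozwihf → mozwhfori) delete the last vowel and add -ori.
So tudnalohr → tudnalhrori.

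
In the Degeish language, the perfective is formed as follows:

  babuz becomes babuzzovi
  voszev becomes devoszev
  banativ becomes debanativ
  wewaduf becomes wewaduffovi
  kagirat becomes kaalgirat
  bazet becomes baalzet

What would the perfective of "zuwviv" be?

"zuwviv" ends in -v. The stems ending in -v (banativ → debanativ, voszev → devoszev) add the prefix de-.
The other patterns: stems ending in -t insert -al- after the first vowel; stems ending in -f or -z double the final consonant and add -ovi.
So zuwviv → dezuwviv.

dezuwviv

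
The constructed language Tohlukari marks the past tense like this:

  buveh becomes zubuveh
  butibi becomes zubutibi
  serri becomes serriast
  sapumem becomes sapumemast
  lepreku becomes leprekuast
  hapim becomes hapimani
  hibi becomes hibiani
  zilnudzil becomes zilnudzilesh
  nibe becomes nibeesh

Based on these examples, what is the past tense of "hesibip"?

hesibipani

butibi and serri both end in -i yet inflect differently (zubutibi, serriast), so the final letter is not what conditions the rule; the first letter is.
"hesibip" begins with h-. The stems beginning with h- (hapim → hapimani, hibi → hibiani) add -ani.
The other patterns: stems beginning with b- add the prefix zu-; stems beginning with l- or s- add -ast; stems beginning with n- or z- add -esh.
So hesibip → hesibipani.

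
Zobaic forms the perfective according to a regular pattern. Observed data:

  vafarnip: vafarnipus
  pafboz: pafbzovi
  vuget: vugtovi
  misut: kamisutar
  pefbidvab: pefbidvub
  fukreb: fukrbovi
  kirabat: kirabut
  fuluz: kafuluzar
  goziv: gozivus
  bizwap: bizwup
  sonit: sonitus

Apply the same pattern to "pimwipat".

"pimwipat" has last vowel 'a'. The stems whose last vowel is 'a' (kirabat → kirabut, pefbidvab → pefbidvub, bizwap → bizwup) change the last vowel to 'u'.
So pimwipat → pimwiput.

pimwiput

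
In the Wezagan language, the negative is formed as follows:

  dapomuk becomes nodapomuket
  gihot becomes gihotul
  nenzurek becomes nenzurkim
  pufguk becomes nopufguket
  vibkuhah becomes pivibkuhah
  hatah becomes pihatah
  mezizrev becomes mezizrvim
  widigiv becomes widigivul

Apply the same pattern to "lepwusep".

nenzurek and dapomuk both end in -k yet inflect differently (nenzurkim, nodapomuket), so the final letter is not what conditions the rule; the last vowel is.
"lepwusep" has last vowel 'e'. The stems whose last vowel is 'e' (mezizrev → mezizrvim, nenzurek → nenzurkim) delete the last vowel and add -im.
So lepwusep → lepwuspim.

lepwuspim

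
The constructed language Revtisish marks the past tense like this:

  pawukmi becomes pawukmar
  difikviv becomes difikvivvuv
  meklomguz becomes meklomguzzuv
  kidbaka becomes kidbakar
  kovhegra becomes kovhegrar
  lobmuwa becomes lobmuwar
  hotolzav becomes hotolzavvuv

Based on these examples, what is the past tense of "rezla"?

rezlar

hotolzav and kovhegra both have last vowel 'a' yet inflect differently (hotolzavvuv, kovhegrar), so the last vowel is not what conditions the rule; whether the stem ends in a vowel or a consonant is.
"rezla" ends in a vowel. The stems ending in a vowel (kovhegra → kovhegrar, kidbaka → kidbakar, pawukmi → pawukmar) drop the final letter and add -ar.
The other pattern: stems ending in a consonant double the final consonant and add -uv.
So rezla → rezlar.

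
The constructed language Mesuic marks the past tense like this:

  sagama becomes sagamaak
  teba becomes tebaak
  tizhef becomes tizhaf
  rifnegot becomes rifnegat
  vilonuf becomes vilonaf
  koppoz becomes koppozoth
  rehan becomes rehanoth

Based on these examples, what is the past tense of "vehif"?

rifnegot and koppoz both have last vowel 'o' yet inflect differently (rifnegat, koppozoth), so the last vowel is not what conditions the rule; the final letter is.
"vehif" ends in -f. The stems ending in -f (tizhef → tizhaf, vilonuf → vilonaf) change the last vowel to 'a'.
The other patterns: stems ending in -a add -ak; stems ending in -n or -z add -oth.
So vehif → vehaf.

vehaf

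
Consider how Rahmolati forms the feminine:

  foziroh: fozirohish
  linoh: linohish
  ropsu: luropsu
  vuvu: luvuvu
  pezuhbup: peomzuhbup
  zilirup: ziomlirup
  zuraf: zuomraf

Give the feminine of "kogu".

lukogu

ropsu and pezuhbup both have last vowel 'u' yet inflect differently (luropsu, peomzuhbup), so the last vowel is not what conditions the rule; the final letter is.
"kogu" ends in -u. The stems ending in -u (ropsu → luropsu, vuvu → luvuvu) add the prefix lu-.
So kogu → lukogu.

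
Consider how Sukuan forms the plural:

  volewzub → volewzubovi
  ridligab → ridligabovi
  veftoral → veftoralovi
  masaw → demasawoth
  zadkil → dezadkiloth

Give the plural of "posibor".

posiborovi

"posibor" has 3 vowels. The stems with 3 vowels (volewzub → volewzubovi, ridligab → ridligabovi, veftoral → veftoralovi) add -ovi.
The other pattern: stems with 2 vowels add de- … -oth around the stem.
So posibor → posiborovi.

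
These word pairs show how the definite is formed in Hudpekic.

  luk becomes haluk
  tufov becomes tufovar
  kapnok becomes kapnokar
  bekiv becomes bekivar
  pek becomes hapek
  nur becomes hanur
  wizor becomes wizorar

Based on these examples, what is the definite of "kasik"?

wizor and nur both end in -r yet inflect differently (wizorar, hanur), so the final letter is not what conditions the rule; the number of vowels is.
"kasik" has 2 vowels. The stems with 2 vowels (wizor → wizorar, bekiv → bekivar, tufov → tufovar) add -ar.
The other pattern: stems with 1 vowel add the prefix ha-.
So kasik → kasikar.

kasikar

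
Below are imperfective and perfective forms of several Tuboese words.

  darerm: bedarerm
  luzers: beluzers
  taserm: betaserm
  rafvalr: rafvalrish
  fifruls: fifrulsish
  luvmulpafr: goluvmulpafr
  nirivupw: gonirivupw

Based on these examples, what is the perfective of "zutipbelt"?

luzers and fifruls both end in -s yet inflect differently (beluzers, fifrulsish), so the final letter is not what conditions the rule; the second-to-last letter is.
"zutipbelt" has second-to-last letter 'l'. The stems whose second-to-last letter is 'l' (rafvalr → rafvalrish, fifruls → fifrulsish) add -ish.
So zutipbelt → zutipbeltish.

zutipbeltish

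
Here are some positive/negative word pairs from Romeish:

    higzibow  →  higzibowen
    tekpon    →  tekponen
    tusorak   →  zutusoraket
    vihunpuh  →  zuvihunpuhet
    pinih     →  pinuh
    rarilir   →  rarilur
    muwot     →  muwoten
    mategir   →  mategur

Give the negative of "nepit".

pinih and vihunpuh both end in -h yet inflect differently (pinuh, zuvihunpuhet), so the final letter is not what conditions the rule; the last vowel is.
"nepit" has last vowel 'i'. The stems whose last vowel is 'i' (pinih → pinuh, mategir → mategur, rarilir → rarilur) change the last vowel to 'u'.
So nepit → neput.

neput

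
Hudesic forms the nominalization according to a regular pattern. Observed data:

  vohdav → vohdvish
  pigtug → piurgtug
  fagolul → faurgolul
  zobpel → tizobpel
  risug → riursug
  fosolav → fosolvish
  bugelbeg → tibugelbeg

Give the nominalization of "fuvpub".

fuurvpub

"fuvpub" has last vowel 'u'. The stems whose last vowel is 'u' (fagolul → faurgolul, risug → riursug, pigtug → piurgtug) insert -ur- after the first vowel.
So fuvpub → fuurvpub.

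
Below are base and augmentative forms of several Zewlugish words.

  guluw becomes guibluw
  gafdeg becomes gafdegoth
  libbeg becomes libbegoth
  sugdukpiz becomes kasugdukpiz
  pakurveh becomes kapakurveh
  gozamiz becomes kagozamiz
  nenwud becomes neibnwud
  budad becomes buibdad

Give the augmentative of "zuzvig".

zuzvigoth

gafdeg and pakurveh both have last vowel 'e' yet inflect differently (gafdegoth, kapakurveh), so the last vowel is not what conditions the rule; the final letter is.
"zuzvig" ends in -g. The stems ending in -g (gafdeg → gafdegoth, libbeg → libbegoth) add -oth.
The other patterns: stems ending in -d or -w insert -ib- after the first vowel; stems ending in -h or -z add the prefix ka-.
So zuzvig → zuzvigoth.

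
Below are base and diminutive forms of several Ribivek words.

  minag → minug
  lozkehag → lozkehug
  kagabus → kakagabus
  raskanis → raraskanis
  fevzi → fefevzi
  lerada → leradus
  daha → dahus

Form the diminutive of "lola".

"lola" ends in -a. The stems ending in -a (daha → dahus, lerada → leradus) drop the final letter and add -us.
So lola → lolus.

lolus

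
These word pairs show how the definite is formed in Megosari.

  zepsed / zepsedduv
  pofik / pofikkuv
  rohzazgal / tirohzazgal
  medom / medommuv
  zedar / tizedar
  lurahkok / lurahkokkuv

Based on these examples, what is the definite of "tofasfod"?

zedar and zepsed both begin with z- yet inflect differently (tizedar, zepsedduv), so the first letter is not what conditions the rule; the final letter is.
"tofasfod" ends in -d. The one such stem in the data (zepsed → zepsedduv) doubles the final consonant and adds -uv (as do pofik, lurahkok), so the same rule applies.
So tofasfod → tofasfodduv.

tofasfodduv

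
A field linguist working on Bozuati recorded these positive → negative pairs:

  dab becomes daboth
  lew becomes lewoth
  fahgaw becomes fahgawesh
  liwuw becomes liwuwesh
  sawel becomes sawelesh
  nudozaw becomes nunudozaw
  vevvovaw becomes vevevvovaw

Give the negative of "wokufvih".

lew and fahgaw both end in -w yet inflect differently (lewoth, fahgawesh), so the final letter is not what conditions the rule; the number of vowels is.
"wokufvih" has 3 vowels. The stems with 3 vowels (nudozaw → nunudozaw, vevvovaw → vevevvovaw) repeat the first consonant+vowel as a prefix.
The other patterns: stems with 1 vowel add -oth; stems with 2 vowels add -esh.
So wokufvih → wowokufvih.

wowokufvih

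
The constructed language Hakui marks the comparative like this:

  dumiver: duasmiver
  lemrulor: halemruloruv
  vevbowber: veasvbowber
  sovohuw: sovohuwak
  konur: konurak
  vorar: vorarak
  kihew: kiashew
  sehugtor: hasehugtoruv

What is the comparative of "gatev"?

dumiver and sehugtor both end in -r yet inflect differently (duasmiver, hasehugtoruv), so the final letter is not what conditions the rule; the last vowel is.
"gatev" has last vowel 'e'. The stems whose last vowel is 'e' (dumiver → duasmiver, vevbowber → veasvbowber, kihew → kiashew) insert -as- after the first vowel.
So gatev → gaastev.

gaastev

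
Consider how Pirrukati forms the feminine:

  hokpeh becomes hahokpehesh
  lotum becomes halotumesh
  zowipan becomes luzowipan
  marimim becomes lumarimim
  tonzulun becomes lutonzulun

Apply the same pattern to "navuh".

hanavuhesh

lotum and marimim both end in -m yet inflect differently (halotumesh, lumarimim), so the final letter is not what conditions the rule; the number of vowels is.
"navuh" has 2 vowels. The stems with 2 vowels (lotum → halotumesh, hokpeh → hahokpehesh) add ha- … -esh around the stem.
The other pattern: stems with 3 vowels add the prefix lu-.
So navuh → hanavuhesh.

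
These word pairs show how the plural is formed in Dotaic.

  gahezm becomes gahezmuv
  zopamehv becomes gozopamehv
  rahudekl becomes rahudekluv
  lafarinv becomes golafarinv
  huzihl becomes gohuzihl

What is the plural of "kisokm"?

kisokmuv

rahudekl and huzihl both end in -l yet inflect differently (rahudekluv, gohuzihl), so the final letter is not what conditions the rule; the second-to-last letter is.
"kisokm" has second-to-last letter 'k'. The one such stem in the data (rahudekl → rahudekluv) adds -uv, so the same rule applies.
The other pattern: stems whose second-to-last letter is 'h' or 'n' add the prefix go-.
So kisokm → kisokmuv.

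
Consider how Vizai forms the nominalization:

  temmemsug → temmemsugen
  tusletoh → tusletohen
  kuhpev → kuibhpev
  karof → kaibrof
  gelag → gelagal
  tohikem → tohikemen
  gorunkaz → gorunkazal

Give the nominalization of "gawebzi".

gawebzial

gelag and temmemsug both end in -g yet inflect differently (gelagal, temmemsugen), so the final letter is not what conditions the rule; the first letter is.
"gawebzi" begins with g-. The stems beginning with g- (gelag → gelagal, gorunkaz → gorunkazal) add -al.
The other patterns: stems beginning with t- add -en; stems beginning with k- insert -ib- after the first vowel.
So gawebzi → gawebzial.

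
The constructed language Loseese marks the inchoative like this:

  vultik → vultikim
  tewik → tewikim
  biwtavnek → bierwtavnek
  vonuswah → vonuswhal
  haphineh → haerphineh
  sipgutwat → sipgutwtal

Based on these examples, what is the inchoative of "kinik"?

kinikim

"kinik" has last vowel 'i'. The stems whose last vowel is 'i' (vultik → vultikim, tewik → tewikim) add -im.
So kinik → kinikim.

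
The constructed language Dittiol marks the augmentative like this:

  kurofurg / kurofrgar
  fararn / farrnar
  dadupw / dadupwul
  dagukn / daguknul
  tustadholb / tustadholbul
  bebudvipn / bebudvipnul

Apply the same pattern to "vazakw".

fararn and dagukn both end in -n yet inflect differently (farrnar, daguknul), so the final letter is not what conditions the rule; the second-to-last letter is.
"vazakw" has second-to-last letter 'k'. The one such stem in the data (dagukn → daguknul) adds -ul, so the same rule applies.
The other pattern: stems whose second-to-last letter is 'r' delete the last vowel and add -ar.
So vazakw → vazakwul.

vazakwul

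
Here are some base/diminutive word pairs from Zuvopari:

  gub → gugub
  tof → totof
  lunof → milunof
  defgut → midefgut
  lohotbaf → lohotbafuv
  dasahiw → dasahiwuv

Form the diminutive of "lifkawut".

"lifkawut" has 3 vowels. The stems with 3 vowels (lohotbaf → lohotbafuv, dasahiw → dasahiwuv) add -uv.
So lifkawut → lifkawutuv.

lifkawutuv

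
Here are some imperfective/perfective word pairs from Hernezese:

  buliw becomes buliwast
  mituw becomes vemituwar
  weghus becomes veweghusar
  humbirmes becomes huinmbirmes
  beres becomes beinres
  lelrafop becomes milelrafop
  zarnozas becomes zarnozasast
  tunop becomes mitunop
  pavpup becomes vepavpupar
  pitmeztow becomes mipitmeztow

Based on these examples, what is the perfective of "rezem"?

reinzem

"rezem" has last vowel 'e'. The stems whose last vowel is 'e' (beres → beinres, humbirmes → huinmbirmes) insert -in- after the first vowel.
The other patterns: stems whose last vowel is 'u' add ve- … -ar around the stem; stems whose last vowel is 'o' add the prefix mi-; stems whose last vowel is 'a' or 'i' add -ast.
So rezem → reinzem.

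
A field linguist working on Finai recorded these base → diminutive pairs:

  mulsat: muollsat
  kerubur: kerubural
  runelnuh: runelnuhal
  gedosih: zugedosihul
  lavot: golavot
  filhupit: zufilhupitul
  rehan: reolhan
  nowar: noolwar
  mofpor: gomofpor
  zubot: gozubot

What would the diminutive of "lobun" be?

lobunal

gedosih and runelnuh both end in -h yet inflect differently (zugedosihul, runelnuhal), so the final letter is not what conditions the rule; the last vowel is.
"lobun" has last vowel 'u'. The stems whose last vowel is 'u' (kerubur → kerubural, runelnuh → runelnuhal) add -al.
The other patterns: stems whose last vowel is 'i' add zu- … -ul around the stem; stems whose last vowel is 'o' add the prefix go-; stems whose last vowel is 'a' insert -ol- after the first vowel.
So lobun → lobunal.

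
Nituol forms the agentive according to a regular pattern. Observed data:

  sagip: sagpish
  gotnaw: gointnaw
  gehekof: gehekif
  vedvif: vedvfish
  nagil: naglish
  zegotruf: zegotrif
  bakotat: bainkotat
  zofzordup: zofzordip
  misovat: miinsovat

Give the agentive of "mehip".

"mehip" has last vowel 'i'. The stems whose last vowel is 'i' (vedvif → vedvfish, nagil → naglish, sagip → sagpish) delete the last vowel and add -ish.
So mehip → mehpish.

mehpish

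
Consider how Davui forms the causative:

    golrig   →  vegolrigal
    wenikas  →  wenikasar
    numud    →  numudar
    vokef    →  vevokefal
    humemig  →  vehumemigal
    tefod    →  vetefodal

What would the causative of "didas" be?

"didas" has last vowel 'a'. The one such stem in the data (wenikas → wenikasar) adds -ar, so the same rule applies.
The other pattern: stems whose last vowel is 'e', 'i' or 'o' add ve- … -al around the stem.
So didas → didasar.

didasar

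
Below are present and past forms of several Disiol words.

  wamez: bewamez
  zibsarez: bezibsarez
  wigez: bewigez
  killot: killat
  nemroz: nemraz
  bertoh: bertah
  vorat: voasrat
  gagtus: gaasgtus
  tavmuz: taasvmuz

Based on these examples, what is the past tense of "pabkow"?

pabkaw

wamez and nemroz both end in -z yet inflect differently (bewamez, nemraz), so the final letter is not what conditions the rule; the last vowel is.
"pabkow" has last vowel 'o'. The stems whose last vowel is 'o' (killot → killat, nemroz → nemraz, bertoh → bertah) change the last vowel to 'a'.
The other patterns: stems whose last vowel is 'e' add the prefix be-; stems whose last vowel is 'a' or 'u' insert -as- after the first vowel.
So pabkow → pabkaw.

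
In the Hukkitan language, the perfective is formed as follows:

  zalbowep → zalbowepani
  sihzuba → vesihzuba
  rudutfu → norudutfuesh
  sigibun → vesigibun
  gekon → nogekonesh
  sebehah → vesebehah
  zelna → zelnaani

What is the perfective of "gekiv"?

nogekivesh

zelna and sihzuba both end in -a yet inflect differently (zelnaani, vesihzuba), so the final letter is not what conditions the rule; the first letter is.
"gekiv" begins with g-. The one such stem in the data (gekon → nogekonesh) adds no- … -esh around the stem, so the same rule applies.
The other patterns: stems beginning with z- add -ani; stems beginning with s- add the prefix ve-.
So gekiv → nogekivesh.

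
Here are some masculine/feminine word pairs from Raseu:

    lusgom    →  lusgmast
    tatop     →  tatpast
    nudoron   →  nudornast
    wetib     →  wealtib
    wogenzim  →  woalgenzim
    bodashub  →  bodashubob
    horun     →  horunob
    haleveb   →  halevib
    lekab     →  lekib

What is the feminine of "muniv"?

"muniv" has last vowel 'i'. The stems whose last vowel is 'i' (wetib → wealtib, wogenzim → woalgenzim) insert -al- after the first vowel.
The other patterns: stems whose last vowel is 'o' delete the last vowel and add -ast; stems whose last vowel is 'u' add -ob; stems whose last vowel is 'a' or 'e' change the last vowel to 'i'.
So muniv → mualniv.

mualniv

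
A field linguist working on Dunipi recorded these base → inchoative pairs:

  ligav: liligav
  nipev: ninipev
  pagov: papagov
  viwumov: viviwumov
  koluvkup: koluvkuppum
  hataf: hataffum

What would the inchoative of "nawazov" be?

ligav and hataf both have last vowel 'a' yet inflect differently (liligav, hataffum), so the last vowel is not what conditions the rule; the final letter is.
"nawazov" ends in -v. The stems ending in -v (ligav → liligav, nipev → ninipev, pagov → papagov) repeat the first consonant+vowel as a prefix.
So nawazov → nanawazov.

nanawazov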